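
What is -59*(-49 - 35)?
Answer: 4956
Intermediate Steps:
-59*(-49 - 35) = -59*(-84) = 4956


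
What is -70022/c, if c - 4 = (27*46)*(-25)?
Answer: 35011/15523 ≈ 2.2554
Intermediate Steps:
c = -31046 (c = 4 + (27*46)*(-25) = 4 + 1242*(-25) = 4 - 31050 = -31046)
-70022/c = -70022/(-31046) = -70022*(-1/31046) = 35011/15523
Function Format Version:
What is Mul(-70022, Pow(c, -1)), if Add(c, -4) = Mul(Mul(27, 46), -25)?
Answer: Rational(35011, 15523) ≈ 2.2554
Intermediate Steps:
c = -31046 (c = Add(4, Mul(Mul(27, 46), -25)) = Add(4, Mul(1242, -25)) = Add(4, -31050) = -31046)
Mul(-70022, Pow(c, -1)) = Mul(-70022, Pow(-31046, -1)) = Mul(-70022, Rational(-1, 31046)) = Rational(35011, 15523)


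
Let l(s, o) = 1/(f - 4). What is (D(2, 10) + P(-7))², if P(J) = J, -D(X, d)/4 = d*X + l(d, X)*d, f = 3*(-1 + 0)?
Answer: 323761/49 ≈ 6607.4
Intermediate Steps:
f = -3 (f = 3*(-1) = -3)
l(s, o) = -⅐ (l(s, o) = 1/(-3 - 4) = 1/(-7) = -⅐)
D(X, d) = 4*d/7 - 4*X*d (D(X, d) = -4*(d*X - d/7) = -4*(X*d - d/7) = -4*(-d/7 + X*d) = 4*d/7 - 4*X*d)
(D(2, 10) + P(-7))² = ((4/7)*10*(1 - 7*2) - 7)² = ((4/7)*10*(1 - 14) - 7)² = ((4/7)*10*(-13) - 7)² = (-520/7 - 7)² = (-569/7)² = 323761/49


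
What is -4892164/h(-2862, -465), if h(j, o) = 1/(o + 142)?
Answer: 1580168972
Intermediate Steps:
h(j, o) = 1/(142 + o)
-4892164/h(-2862, -465) = -4892164/(1/(142 - 465)) = -4892164/(1/(-323)) = -4892164/(-1/323) = -4892164*(-323) = 1580168972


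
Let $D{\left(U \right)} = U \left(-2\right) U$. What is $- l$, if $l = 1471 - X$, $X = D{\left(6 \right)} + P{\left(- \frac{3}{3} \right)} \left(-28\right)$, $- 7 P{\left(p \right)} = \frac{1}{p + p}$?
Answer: $-1545$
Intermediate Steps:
$P{\left(p \right)} = - \frac{1}{14 p}$ ($P{\left(p \right)} = - \frac{1}{7 \left(p + p\right)} = - \frac{1}{7 \cdot 2 p} = - \frac{\frac{1}{2} \frac{1}{p}}{7} = - \frac{1}{14 p}$)
$D{\left(U \right)} = - 2 U^{2}$ ($D{\left(U \right)} = - 2 U U = - 2 U^{2}$)
$X = -74$ ($X = - 2 \cdot 6^{2} + - \frac{1}{14 \left(- \frac{3}{3}\right)} \left(-28\right) = \left(-2\right) 36 + - \frac{1}{14 \left(\left(-3\right) \frac{1}{3}\right)} \left(-28\right) = -72 + - \frac{1}{14 \left(-1\right)} \left(-28\right) = -72 + \left(- \frac{1}{14}\right) \left(-1\right) \left(-28\right) = -72 + \frac{1}{14} \left(-28\right) = -72 - 2 = -74$)
$l = 1545$ ($l = 1471 - -74 = 1471 + 74 = 1545$)
$- l = \left(-1\right) 1545 = -1545$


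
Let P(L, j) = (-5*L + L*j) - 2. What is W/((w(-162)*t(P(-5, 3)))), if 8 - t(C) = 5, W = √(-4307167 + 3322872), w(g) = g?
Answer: -I*√984295/486 ≈ -2.0414*I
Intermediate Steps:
P(L, j) = -2 - 5*L + L*j
W = I*√984295 (W = √(-984295) = I*√984295 ≈ 992.12*I)
t(C) = 3 (t(C) = 8 - 1*5 = 8 - 5 = 3)
W/((w(-162)*t(P(-5, 3)))) = (I*√984295)/((-162*3)) = (I*√984295)/(-486) = (I*√984295)*(-1/486) = -I*√984295/486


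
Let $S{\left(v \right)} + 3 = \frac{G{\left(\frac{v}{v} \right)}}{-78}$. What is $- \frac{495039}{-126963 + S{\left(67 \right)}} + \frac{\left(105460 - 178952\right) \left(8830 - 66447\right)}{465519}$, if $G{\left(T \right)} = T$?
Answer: $\frac{2208031729242086}{242641953849} \approx 9100.0$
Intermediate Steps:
$S{\left(v \right)} = - \frac{235}{78}$ ($S{\left(v \right)} = -3 + \frac{v \frac{1}{v}}{-78} = -3 + 1 \left(- \frac{1}{78}\right) = -3 - \frac{1}{78} = - \frac{235}{78}$)
$- \frac{495039}{-126963 + S{\left(67 \right)}} + \frac{\left(105460 - 178952\right) \left(8830 - 66447\right)}{465519} = - \frac{495039}{-126963 - \frac{235}{78}} + \frac{\left(105460 - 178952\right) \left(8830 - 66447\right)}{465519} = - \frac{495039}{- \frac{9903349}{78}} + \left(-73492\right) \left(-57617\right) \frac{1}{465519} = \left(-495039\right) \left(- \frac{78}{9903349}\right) + 4234388564 \cdot \frac{1}{465519} = \frac{38613042}{9903349} + \frac{222862556}{24501} = \frac{2208031729242086}{242641953849}$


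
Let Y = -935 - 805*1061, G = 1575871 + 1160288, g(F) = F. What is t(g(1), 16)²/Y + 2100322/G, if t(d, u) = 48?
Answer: 6990450049/9138771060 ≈ 0.76492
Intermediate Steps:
G = 2736159
Y = -855040 (Y = -935 - 854105 = -855040)
t(g(1), 16)²/Y + 2100322/G = 48²/(-855040) + 2100322/2736159 = 2304*(-1/855040) + 2100322*(1/2736159) = -9/3340 + 2100322/2736159 = 6990450049/9138771060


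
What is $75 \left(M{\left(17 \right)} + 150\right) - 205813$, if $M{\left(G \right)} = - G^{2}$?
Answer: $-216238$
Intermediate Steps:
$75 \left(M{\left(17 \right)} + 150\right) - 205813 = 75 \left(- 17^{2} + 150\right) - 205813 = 75 \left(\left(-1\right) 289 + 150\right) - 205813 = 75 \left(-289 + 150\right) - 205813 = 75 \left(-139\right) - 205813 = -10425 - 205813 = -216238$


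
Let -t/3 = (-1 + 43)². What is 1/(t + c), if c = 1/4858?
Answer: -4858/25708535 ≈ -0.00018896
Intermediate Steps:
c = 1/4858 ≈ 0.00020585
t = -5292 (t = -3*(-1 + 43)² = -3*42² = -3*1764 = -5292)
1/(t + c) = 1/(-5292 + 1/4858) = 1/(-25708535/4858) = -4858/25708535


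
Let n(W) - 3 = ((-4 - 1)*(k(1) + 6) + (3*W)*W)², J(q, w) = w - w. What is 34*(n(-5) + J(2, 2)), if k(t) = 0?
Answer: 68952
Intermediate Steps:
J(q, w) = 0
n(W) = 3 + (-30 + 3*W²)² (n(W) = 3 + ((-4 - 1)*(0 + 6) + (3*W)*W)² = 3 + (-5*6 + 3*W²)² = 3 + (-30 + 3*W²)²)
34*(n(-5) + J(2, 2)) = 34*((3 + 9*(-10 + (-5)²)²) + 0) = 34*((3 + 9*(-10 + 25)²) + 0) = 34*((3 + 9*15²) + 0) = 34*((3 + 9*225) + 0) = 34*((3 + 2025) + 0) = 34*(2028 + 0) = 34*2028 = 68952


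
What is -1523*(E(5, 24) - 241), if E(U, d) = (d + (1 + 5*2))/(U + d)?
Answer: 10590942/29 ≈ 3.6521e+5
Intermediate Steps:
E(U, d) = (11 + d)/(U + d) (E(U, d) = (d + (1 + 10))/(U + d) = (d + 11)/(U + d) = (11 + d)/(U + d))
-1523*(E(5, 24) - 241) = -1523*((11 + 24)/(5 + 24) - 241) = -1523*(35/29 - 241) = -1523*(-6954/29) = 10590942/29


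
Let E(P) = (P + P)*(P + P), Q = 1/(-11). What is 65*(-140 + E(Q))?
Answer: -1100840/121 ≈ -9097.8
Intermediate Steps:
Q = -1/11 ≈ -0.090909
E(P) = 4*P² (E(P) = (2*P)*(2*P) = 4*P²)
65*(-140 + E(Q)) = 65*(-140 + 4*(-1/11)²) = 65*(-140 + 4*(1/121)) = 65*(-140 + 4/121) = 65*(-16936/121) = -1100840/121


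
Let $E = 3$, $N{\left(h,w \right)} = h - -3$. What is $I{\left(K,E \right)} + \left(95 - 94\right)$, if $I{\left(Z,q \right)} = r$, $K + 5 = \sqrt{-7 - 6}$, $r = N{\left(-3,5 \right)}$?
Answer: $1$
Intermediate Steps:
$N{\left(h,w \right)} = 3 + h$ ($N{\left(h,w \right)} = h + 3 = 3 + h$)
$r = 0$ ($r = 3 - 3 = 0$)
$K = -5 + i \sqrt{13}$ ($K = -5 + \sqrt{-7 - 6} = -5 + \sqrt{-13} = -5 + i \sqrt{13} \approx -5.0 + 3.6056 i$)
$I{\left(Z,q \right)} = 0$
$I{\left(K,E \right)} + \left(95 - 94\right) = 0 + \left(95 - 94\right) = 0 + 1 = 1$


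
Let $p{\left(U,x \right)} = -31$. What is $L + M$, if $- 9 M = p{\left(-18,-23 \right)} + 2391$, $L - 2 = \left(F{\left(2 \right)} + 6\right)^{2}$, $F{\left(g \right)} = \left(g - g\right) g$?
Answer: $- \frac{2018}{9} \approx -224.22$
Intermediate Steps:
$F{\left(g \right)} = 0$ ($F{\left(g \right)} = 0 g = 0$)
$L = 38$ ($L = 2 + \left(0 + 6\right)^{2} = 2 + 6^{2} = 2 + 36 = 38$)
$M = - \frac{2360}{9}$ ($M = - \frac{-31 + 2391}{9} = \left(- \frac{1}{9}\right) 2360 = - \frac{2360}{9} \approx -262.22$)
$L + M = 38 - \frac{2360}{9} = - \frac{2018}{9}$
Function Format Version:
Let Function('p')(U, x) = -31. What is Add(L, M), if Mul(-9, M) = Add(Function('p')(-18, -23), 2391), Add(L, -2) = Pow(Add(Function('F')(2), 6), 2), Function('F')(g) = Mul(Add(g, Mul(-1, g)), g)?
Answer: Rational(-2018, 9) ≈ -224.22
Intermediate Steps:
Function('F')(g) = 0 (Function('F')(g) = Mul(0, g) = 0)
L = 38 (L = Add(2, Pow(Add(0, 6), 2)) = Add(2, Pow(6, 2)) = Add(2, 36) = 38)
M = Rational(-2360, 9) (M = Mul(Rational(-1, 9), Add(-31, 2391)) = Mul(Rational(-1, 9), 2360) = Rational(-2360, 9) ≈ -262.22)
Add(L, M) = Add(38, Rational(-2360, 9)) = Rational(-2018, 9)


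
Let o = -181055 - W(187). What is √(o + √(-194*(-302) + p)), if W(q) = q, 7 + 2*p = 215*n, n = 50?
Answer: √(-724968 + 2*√255838)/2 ≈ 425.43*I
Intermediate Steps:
p = 10743/2 (p = -7/2 + (215*50)/2 = -7/2 + (½)*10750 = -7/2 + 5375 = 10743/2 ≈ 5371.5)
o = -181242 (o = -181055 - 1*187 = -181055 - 187 = -181242)
√(o + √(-194*(-302) + p)) = √(-181242 + √(-194*(-302) + 10743/2)) = √(-181242 + √(58588 + 10743/2)) = √(-181242 + √(127919/2)) = √(-181242 + √255838/2)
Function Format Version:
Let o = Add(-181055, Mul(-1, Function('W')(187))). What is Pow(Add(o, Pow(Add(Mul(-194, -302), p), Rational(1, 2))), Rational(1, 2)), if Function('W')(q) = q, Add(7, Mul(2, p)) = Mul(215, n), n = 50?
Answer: Mul(Rational(1, 2), Pow(Add(-724968, Mul(2, Pow(255838, Rational(1, 2)))), Rational(1, 2))) ≈ Mul(425.43, I)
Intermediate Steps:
p = Rational(10743, 2) (p = Add(Rational(-7, 2), Mul(Rational(1, 2), Mul(215, 50))) = Add(Rational(-7, 2), Mul(Rational(1, 2), 10750)) = Add(Rational(-7, 2), 5375) = Rational(10743, 2) ≈ 5371.5)
o = -181242 (o = Add(-181055, Mul(-1, 187)) = Add(-181055, -187) = -181242)
Pow(Add(o, Pow(Add(Mul(-194, -302), p), Rational(1, 2))), Rational(1, 2)) = Pow(Add(-181242, Pow(Add(Mul(-194, -302), Rational(10743, 2)), Rational(1, 2))), Rational(1, 2)) = Pow(Add(-181242, Pow(Add(58588, Rational(10743, 2)), Rational(1, 2))), Rational(1, 2)) = Pow(Add(-181242, Pow(Rational(127919, 2), Rational(1, 2))), Rational(1, 2)) = Pow(Add(-181242, Mul(Rational(1, 2), Pow(255838, Rational(1, 2)))), Rational(1, 2))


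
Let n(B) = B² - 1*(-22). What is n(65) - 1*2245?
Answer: 2002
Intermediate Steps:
n(B) = 22 + B² (n(B) = B² + 22 = 22 + B²)
n(65) - 1*2245 = (22 + 65²) - 1*2245 = (22 + 4225) - 2245 = 4247 - 2245 = 2002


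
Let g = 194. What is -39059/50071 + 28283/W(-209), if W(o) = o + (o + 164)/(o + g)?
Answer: -1424204247/10314626 ≈ -138.08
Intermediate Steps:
W(o) = o + (164 + o)/(194 + o) (W(o) = o + (o + 164)/(o + 194) = o + (164 + o)/(194 + o))
-39059/50071 + 28283/W(-209) = -39059/50071 + 28283/(((164 + (-209)² + 195*(-209))/(194 - 209))) = -39059*1/50071 + 28283/(((164 + 43681 - 40755)/(-15))) = -39059/50071 + 28283/((-1/15*3090)) = -39059/50071 + 28283/(-206) = -39059/50071 + 28283*(-1/206) = -39059/50071 - 28283/206 = -1424204247/10314626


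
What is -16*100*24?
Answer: -38400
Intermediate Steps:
-16*100*24 = -1600*24 = -38400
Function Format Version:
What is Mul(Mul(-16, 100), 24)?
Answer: -38400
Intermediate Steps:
Mul(Mul(-16, 100), 24) = Mul(-1600, 24) = -38400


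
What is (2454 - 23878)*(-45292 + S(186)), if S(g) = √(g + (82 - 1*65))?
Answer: 970335808 - 21424*√203 ≈ 9.7003e+8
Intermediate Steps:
S(g) = √(17 + g) (S(g) = √(g + (82 - 65)) = √(g + 17) = √(17 + g))
(2454 - 23878)*(-45292 + S(186)) = (2454 - 23878)*(-45292 + √(17 + 186)) = -21424*(-45292 + √203) = 970335808 - 21424*√203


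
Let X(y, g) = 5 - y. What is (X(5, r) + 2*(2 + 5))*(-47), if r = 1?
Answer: -658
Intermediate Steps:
(X(5, r) + 2*(2 + 5))*(-47) = ((5 - 1*5) + 2*(2 + 5))*(-47) = ((5 - 5) + 2*7)*(-47) = (0 + 14)*(-47) = 14*(-47) = -658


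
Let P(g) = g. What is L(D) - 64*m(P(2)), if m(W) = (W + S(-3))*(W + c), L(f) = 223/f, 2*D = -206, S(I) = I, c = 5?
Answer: 45921/103 ≈ 445.83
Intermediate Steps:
D = -103 (D = (1/2)*(-206) = -103)
m(W) = (-3 + W)*(5 + W) (m(W) = (W - 3)*(W + 5) = (-3 + W)*(5 + W))
L(D) - 64*m(P(2)) = 223/(-103) - 64*(-15 + 2**2 + 2*2) = 223*(-1/103) - 64*(-15 + 4 + 4) = -223/103 - 64*(-7) = -223/103 - 1*(-448) = -223/103 + 448 = 45921/103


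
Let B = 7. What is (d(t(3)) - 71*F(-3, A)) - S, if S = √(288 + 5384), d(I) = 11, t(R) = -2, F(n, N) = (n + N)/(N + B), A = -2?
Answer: 82 - 2*√1418 ≈ 6.6873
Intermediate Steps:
F(n, N) = (N + n)/(7 + N) (F(n, N) = (n + N)/(N + 7) = (N + n)/(7 + N))
S = 2*√1418 (S = √5672 = 2*√1418 ≈ 75.313)
(d(t(3)) - 71*F(-3, A)) - S = (11 - 71*(-2 - 3)/(7 - 2)) - 2*√1418 = (11 - 71*(-5)/5) - 2*√1418 = (11 - 71*(-1)) - 2*√1418 = (11 + 71) - 2*√1418 = 82 - 2*√1418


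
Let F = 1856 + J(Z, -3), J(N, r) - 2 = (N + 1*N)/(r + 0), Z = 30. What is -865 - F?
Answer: -2703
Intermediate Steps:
J(N, r) = 2 + 2*N/r (J(N, r) = 2 + (N + 1*N)/(r + 0) = 2 + (N + N)/r = 2 + (2*N)/r = 2 + 2*N/r)
F = 1838 (F = 1856 + (2 + 2*30/(-3)) = 1856 + (2 + 2*30*(-⅓)) = 1856 + (2 - 20) = 1856 - 18 = 1838)
-865 - F = -865 - 1*1838 = -865 - 1838 = -2703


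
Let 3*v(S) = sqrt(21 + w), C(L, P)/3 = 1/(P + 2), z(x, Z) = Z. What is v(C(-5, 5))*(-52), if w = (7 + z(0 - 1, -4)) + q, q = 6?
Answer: -52*sqrt(30)/3 ≈ -94.939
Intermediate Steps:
w = 9 (w = (7 - 4) + 6 = 3 + 6 = 9)
C(L, P) = 3/(2 + P) (C(L, P) = 3/(P + 2) = 3/(2 + P))
v(S) = sqrt(30)/3 (v(S) = sqrt(21 + 9)/3 = sqrt(30)/3)
v(C(-5, 5))*(-52) = (sqrt(30)/3)*(-52) = -52*sqrt(30)/3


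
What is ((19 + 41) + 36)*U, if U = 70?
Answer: 6720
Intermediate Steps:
((19 + 41) + 36)*U = ((19 + 41) + 36)*70 = (60 + 36)*70 = 96*70 = 6720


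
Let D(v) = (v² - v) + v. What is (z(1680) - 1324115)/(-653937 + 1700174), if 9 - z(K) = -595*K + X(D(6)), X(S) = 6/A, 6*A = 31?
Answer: -10059722/32433347 ≈ -0.31017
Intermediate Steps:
A = 31/6 (A = (⅙)*31 = 31/6 ≈ 5.1667)
D(v) = v²
X(S) = 36/31 (X(S) = 6/(31/6) = 6*(6/31) = 36/31)
z(K) = 243/31 + 595*K (z(K) = 9 - (-595*K + 36/31) = 9 - (36/31 - 595*K) = 9 + (-36/31 + 595*K) = 243/31 + 595*K)
(z(1680) - 1324115)/(-653937 + 1700174) = ((243/31 + 595*1680) - 1324115)/(-653937 + 1700174) = ((243/31 + 999600) - 1324115)/1046237 = (30987843/31 - 1324115)*(1/1046237) = -10059722/31*1/1046237 = -10059722/32433347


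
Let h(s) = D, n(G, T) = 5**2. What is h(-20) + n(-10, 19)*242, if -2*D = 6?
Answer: 6047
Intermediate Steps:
n(G, T) = 25
D = -3 (D = -1/2*6 = -3)
h(s) = -3
h(-20) + n(-10, 19)*242 = -3 + 25*242 = -3 + 6050 = 6047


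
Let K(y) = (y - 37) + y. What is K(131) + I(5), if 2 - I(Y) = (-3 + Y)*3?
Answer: 221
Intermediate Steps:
K(y) = -37 + 2*y (K(y) = (-37 + y) + y = -37 + 2*y)
I(Y) = 11 - 3*Y (I(Y) = 2 - (-3 + Y)*3 = 2 - (-9 + 3*Y) = 2 + (9 - 3*Y) = 11 - 3*Y)
K(131) + I(5) = (-37 + 2*131) + (11 - 3*5) = (-37 + 262) + (11 - 15) = 225 - 4 = 221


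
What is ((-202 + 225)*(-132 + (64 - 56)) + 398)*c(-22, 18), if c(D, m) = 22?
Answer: -53988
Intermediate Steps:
((-202 + 225)*(-132 + (64 - 56)) + 398)*c(-22, 18) = ((-202 + 225)*(-132 + (64 - 56)) + 398)*22 = (23*(-132 + 8) + 398)*22 = (23*(-124) + 398)*22 = (-2852 + 398)*22 = -2454*22 = -53988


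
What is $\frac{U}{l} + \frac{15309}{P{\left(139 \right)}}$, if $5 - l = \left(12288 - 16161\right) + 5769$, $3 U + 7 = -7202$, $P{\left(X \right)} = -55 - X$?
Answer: $- \frac{28483137}{366854} \approx -77.642$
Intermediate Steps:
$U = -2403$ ($U = - \frac{7}{3} + \frac{1}{3} \left(-7202\right) = - \frac{7}{3} - \frac{7202}{3} = -2403$)
$l = -1891$ ($l = 5 - \left(\left(12288 - 16161\right) + 5769\right) = 5 - \left(-3873 + 5769\right) = 5 - 1896 = -1891$)
$\frac{U}{l} + \frac{15309}{P{\left(139 \right)}} = - \frac{2403}{-1891} + \frac{15309}{-55 - 139} = \left(-2403\right) \left(- \frac{1}{1891}\right) + \frac{15309}{-55 - 139} = \frac{2403}{1891} + \frac{15309}{-194} = \frac{2403}{1891} + 15309 \left(- \frac{1}{194}\right) = \frac{2403}{1891} - \frac{15309}{194} = - \frac{28483137}{366854}$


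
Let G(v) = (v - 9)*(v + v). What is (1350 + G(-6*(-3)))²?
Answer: 2802276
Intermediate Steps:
G(v) = 2*v*(-9 + v) (G(v) = (-9 + v)*(2*v) = 2*v*(-9 + v))
(1350 + G(-6*(-3)))² = (1350 + 2*(-6*(-3))*(-9 - 6*(-3)))² = (1350 + 2*18*(-9 + 18))² = (1350 + 2*18*9)² = (1350 + 324)² = 1674² = 2802276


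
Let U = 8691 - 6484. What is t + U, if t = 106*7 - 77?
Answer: 2872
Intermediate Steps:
t = 665 (t = 742 - 77 = 665)
U = 2207
t + U = 665 + 2207 = 2872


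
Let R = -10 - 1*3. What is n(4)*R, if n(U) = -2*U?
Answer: 104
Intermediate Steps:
R = -13 (R = -10 - 3 = -13)
n(4)*R = -2*4*(-13) = -8*(-13) = 104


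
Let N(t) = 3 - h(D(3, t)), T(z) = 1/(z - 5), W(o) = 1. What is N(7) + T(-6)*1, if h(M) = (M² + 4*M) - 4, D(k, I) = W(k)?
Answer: 21/11 ≈ 1.9091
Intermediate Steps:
D(k, I) = 1
h(M) = -4 + M² + 4*M
T(z) = 1/(-5 + z)
N(t) = 2 (N(t) = 3 - (-4 + 1² + 4*1) = 3 - (-4 + 1 + 4) = 3 - 1*1 = 3 - 1 = 2)
N(7) + T(-6)*1 = 2 + 1/(-5 - 6) = 2 + 1/(-11) = 2 - 1/11*1 = 2 - 1/11 = 21/11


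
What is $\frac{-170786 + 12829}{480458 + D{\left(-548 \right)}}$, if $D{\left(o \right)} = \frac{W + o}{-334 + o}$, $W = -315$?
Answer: $- \frac{139318074}{423764819} \approx -0.32876$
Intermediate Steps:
$D{\left(o \right)} = \frac{-315 + o}{-334 + o}$
$\frac{-170786 + 12829}{480458 + D{\left(-548 \right)}} = \frac{-170786 + 12829}{480458 + \frac{-315 - 548}{-334 - 548}} = - \frac{157957}{480458 + \frac{1}{-882} \left(-863\right)} = - \frac{157957}{480458 - - \frac{863}{882}} = - \frac{157957}{480458 + \frac{863}{882}} = - \frac{157957}{\frac{423764819}{882}} = \left(-157957\right) \frac{882}{423764819} = - \frac{139318074}{423764819}$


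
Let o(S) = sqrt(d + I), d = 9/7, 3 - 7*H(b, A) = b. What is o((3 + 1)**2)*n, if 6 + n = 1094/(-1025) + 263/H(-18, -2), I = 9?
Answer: 495686*sqrt(14)/7175 ≈ 258.49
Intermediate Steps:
H(b, A) = 3/7 - b/7
d = 9/7 (d = 9*(1/7) = 9/7 ≈ 1.2857)
n = 247843/3075 (n = -6 + (1094/(-1025) + 263/(3/7 - 1/7*(-18))) = -6 + (1094*(-1/1025) + 263/(3/7 + 18/7)) = -6 + (-1094/1025 + 263/3) = -6 + 266293/3075 = 247843/3075 ≈ 80.599)
o(S) = 6*sqrt(14)/7 (o(S) = sqrt(9/7 + 9) = sqrt(72/7) = 6*sqrt(14)/7)
o((3 + 1)**2)*n = (6*sqrt(14)/7)*(247843/3075) = 495686*sqrt(14)/7175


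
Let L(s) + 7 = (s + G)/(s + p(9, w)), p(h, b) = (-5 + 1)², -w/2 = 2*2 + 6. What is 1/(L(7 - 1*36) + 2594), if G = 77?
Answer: 13/33583 ≈ 0.00038710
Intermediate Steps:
w = -20 (w = -2*(2*2 + 6) = -2*(4 + 6) = -2*10 = -20)
p(h, b) = 16 (p(h, b) = (-4)² = 16)
L(s) = -7 + (77 + s)/(16 + s) (L(s) = -7 + (s + 77)/(s + 16) = -7 + (77 + s)/(16 + s))
1/(L(7 - 1*36) + 2594) = 1/((-35 - 6*(7 - 1*36))/(16 + (7 - 1*36)) + 2594) = 1/((-35 - 6*(7 - 36))/(16 + (7 - 36)) + 2594) = 1/((-35 - 6*(-29))/(16 - 29) + 2594) = 1/((-35 + 174)/(-13) + 2594) = 1/(-1/13*139 + 2594) = 1/(-139/13 + 2594) = 1/(33583/13) = 13/33583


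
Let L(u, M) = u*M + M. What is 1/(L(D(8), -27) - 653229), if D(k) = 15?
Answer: -1/653661 ≈ -1.5298e-6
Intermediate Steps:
L(u, M) = M + M*u (L(u, M) = M*u + M = M + M*u)
1/(L(D(8), -27) - 653229) = 1/(-27*(1 + 15) - 653229) = 1/(-27*16 - 653229) = 1/(-432 - 653229) = 1/(-653661) = -1/653661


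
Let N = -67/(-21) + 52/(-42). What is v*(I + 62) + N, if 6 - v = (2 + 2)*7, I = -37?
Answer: -11509/21 ≈ -548.05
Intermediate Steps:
N = 41/21 (N = -67*(-1/21) + 52*(-1/42) = 67/21 - 26/21 = 41/21 ≈ 1.9524)
v = -22 (v = 6 - (2 + 2)*7 = 6 - 4*7 = 6 - 1*28 = 6 - 28 = -22)
v*(I + 62) + N = -22*(-37 + 62) + 41/21 = -22*25 + 41/21 = -550 + 41/21 = -11509/21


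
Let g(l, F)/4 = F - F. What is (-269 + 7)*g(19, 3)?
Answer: 0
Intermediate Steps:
g(l, F) = 0 (g(l, F) = 4*(F - F) = 4*0 = 0)
(-269 + 7)*g(19, 3) = (-269 + 7)*0 = -262*0 = 0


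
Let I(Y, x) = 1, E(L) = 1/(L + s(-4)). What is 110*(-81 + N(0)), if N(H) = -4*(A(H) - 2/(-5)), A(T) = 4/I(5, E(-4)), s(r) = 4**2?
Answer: -10846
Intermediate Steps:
s(r) = 16
E(L) = 1/(16 + L) (E(L) = 1/(L + 16) = 1/(16 + L))
A(T) = 4 (A(T) = 4/1 = 4*1 = 4)
N(H) = -88/5 (N(H) = -4*(4 - 2/(-5)) = -4*(4 - 2*(-1/5)) = -4*(4 + 2/5) = -4*22/5 = -88/5)
110*(-81 + N(0)) = 110*(-81 - 88/5) = 110*(-493/5) = -10846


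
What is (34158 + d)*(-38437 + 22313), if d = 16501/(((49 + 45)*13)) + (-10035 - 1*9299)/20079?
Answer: -6759396558750970/12268269 ≈ -5.5097e+8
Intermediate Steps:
d = 307697431/24536538 (d = 16501/((94*13)) + (-10035 - 9299)*(1/20079) = 16501/1222 - 19334*1/20079 = 16501*(1/1222) - 19334/20079 = 16501/1222 - 19334/20079 = 307697431/24536538 ≈ 12.540)
(34158 + d)*(-38437 + 22313) = (34158 + 307697431/24536538)*(-38437 + 22313) = (838426762435/24536538)*(-16124) = -6759396558750970/12268269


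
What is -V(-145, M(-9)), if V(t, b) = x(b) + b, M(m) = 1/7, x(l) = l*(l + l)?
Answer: -9/49 ≈ -0.18367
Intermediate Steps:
x(l) = 2*l**2 (x(l) = l*(2*l) = 2*l**2)
M(m) = 1/7
V(t, b) = b + 2*b**2 (V(t, b) = 2*b**2 + b = b + 2*b**2)
-V(-145, M(-9)) = -(1 + 2*(1/7))/7 = -(1 + 2/7)/7 = -9/(7*7) = -1*9/49 = -9/49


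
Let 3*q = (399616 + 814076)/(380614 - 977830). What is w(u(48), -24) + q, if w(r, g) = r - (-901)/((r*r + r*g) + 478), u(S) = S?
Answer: 5825604017/121682760 ≈ 47.875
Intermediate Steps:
q = -101141/149304 (q = ((399616 + 814076)/(380614 - 977830))/3 = (1213692/(-597216))/3 = (1213692*(-1/597216))/3 = (⅓)*(-101141/49768) = -101141/149304 ≈ -0.67742)
w(r, g) = r + 901/(478 + r² + g*r) (w(r, g) = r - (-901)/((r² + g*r) + 478) = r - (-901)/(478 + r² + g*r) = r + 901/(478 + r² + g*r))
w(u(48), -24) + q = (901 + 48³ + 478*48 - 24*48²)/(478 + 48² - 24*48) - 101141/149304 = (901 + 110592 + 22944 - 24*2304)/(478 + 2304 - 1152) - 101141/149304 = (901 + 110592 + 22944 - 55296)/1630 - 101141/149304 = (1/1630)*79141 - 101141/149304 = 79141/1630 - 101141/149304 = 5825604017/121682760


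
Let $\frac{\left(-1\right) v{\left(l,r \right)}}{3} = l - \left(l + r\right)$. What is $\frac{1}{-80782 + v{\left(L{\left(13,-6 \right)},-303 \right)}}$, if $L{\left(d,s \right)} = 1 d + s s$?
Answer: $- \frac{1}{81691} \approx -1.2241 \cdot 10^{-5}$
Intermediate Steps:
$L{\left(d,s \right)} = d + s^{2}$
$v{\left(l,r \right)} = 3 r$ ($v{\left(l,r \right)} = - 3 \left(l - \left(l + r\right)\right) = - 3 \left(- r\right) = 3 r$)
$\frac{1}{-80782 + v{\left(L{\left(13,-6 \right)},-303 \right)}} = \frac{1}{-80782 + 3 \left(-303\right)} = \frac{1}{-80782 - 909} = \frac{1}{-81691} = - \frac{1}{81691}$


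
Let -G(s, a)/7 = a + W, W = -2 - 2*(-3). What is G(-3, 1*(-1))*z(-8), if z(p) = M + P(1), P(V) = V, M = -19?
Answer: 378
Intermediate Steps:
z(p) = -18 (z(p) = -19 + 1 = -18)
W = 4 (W = -2 + 6 = 4)
G(s, a) = -28 - 7*a (G(s, a) = -7*(a + 4) = -7*(4 + a) = -28 - 7*a)
G(-3, 1*(-1))*z(-8) = (-28 - 7*(-1))*(-18) = (-28 + 7)*(-18) = -21*(-18) = 378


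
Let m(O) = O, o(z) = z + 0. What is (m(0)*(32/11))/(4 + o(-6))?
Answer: 0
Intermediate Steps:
o(z) = z
(m(0)*(32/11))/(4 + o(-6)) = (0*(32/11))/(4 - 6) = (0*(32*(1/11)))/(-2) = (0*(32/11))*(-1/2) = 0*(-1/2) = 0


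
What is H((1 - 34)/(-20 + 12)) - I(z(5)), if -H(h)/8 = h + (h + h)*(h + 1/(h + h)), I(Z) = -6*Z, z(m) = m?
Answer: -1133/4 ≈ -283.25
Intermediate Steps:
H(h) = -8*h - 16*h*(h + 1/(2*h)) (H(h) = -8*(h + (h + h)*(h + 1/(h + h))) = -8*(h + (2*h)*(h + 1/(2*h))) = -8*(h + 2*h*(h + 1/(2*h))) = -8*h - 16*h*(h + 1/(2*h)))
H((1 - 34)/(-20 + 12)) - I(z(5)) = (-8 - 16*(1 - 34)**2/(-20 + 12)**2 - 8*(1 - 34)/(-20 + 12)) - (-6)*5 = (-8 - 16*(-33/(-8))**2 - (-264)/(-8)) - 1*(-30) = (-8 - 16*(-33*(-1/8))**2 - (-264)*(-1)/8) + 30 = (-8 - 16*(33/8)**2 - 8*33/8) + 30 = (-8 - 16*1089/64 - 33) + 30 = (-8 - 1089/4 - 33) + 30 = -1253/4 + 30 = -1133/4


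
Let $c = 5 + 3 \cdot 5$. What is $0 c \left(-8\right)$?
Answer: $0$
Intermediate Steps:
$c = 20$ ($c = 5 + 15 = 20$)
$0 c \left(-8\right) = 0 \cdot 20 \left(-8\right) = 0 \left(-8\right) = 0$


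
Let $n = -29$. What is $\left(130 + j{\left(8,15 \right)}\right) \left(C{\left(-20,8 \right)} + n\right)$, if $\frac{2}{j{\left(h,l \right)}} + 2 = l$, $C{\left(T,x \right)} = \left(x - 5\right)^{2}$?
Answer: $- \frac{33840}{13} \approx -2603.1$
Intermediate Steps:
$C{\left(T,x \right)} = \left(-5 + x\right)^{2}$
$j{\left(h,l \right)} = \frac{2}{-2 + l}$
$\left(130 + j{\left(8,15 \right)}\right) \left(C{\left(-20,8 \right)} + n\right) = \left(130 + \frac{2}{-2 + 15}\right) \left(\left(-5 + 8\right)^{2} - 29\right) = \left(130 + \frac{2}{13}\right) \left(3^{2} - 29\right) = \left(130 + 2 \cdot \frac{1}{13}\right) \left(9 - 29\right) = \left(130 + \frac{2}{13}\right) \left(-20\right) = \frac{1692}{13} \left(-20\right) = - \frac{33840}{13}$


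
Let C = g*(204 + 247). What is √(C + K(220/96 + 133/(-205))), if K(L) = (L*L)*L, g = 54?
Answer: √3568204928491538010/12103200 ≈ 156.07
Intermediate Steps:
K(L) = L³ (K(L) = L²*L = L³)
C = 24354 (C = 54*(204 + 247) = 54*451 = 24354)
√(C + K(220/96 + 133/(-205))) = √(24354 + (220/96 + 133/(-205))³) = √(24354 + (220*(1/96) + 133*(-1/205))³) = √(24354 + (55/24 - 133/205)³) = √(24354 + (8083/4920)³) = √(24354 + 528101907787/119095488000) = √(2900979616659787/119095488000) = √3568204928491538010/12103200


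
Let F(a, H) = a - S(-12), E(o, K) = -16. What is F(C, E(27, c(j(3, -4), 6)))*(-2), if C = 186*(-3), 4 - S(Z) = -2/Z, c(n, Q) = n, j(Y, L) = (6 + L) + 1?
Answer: 3371/3 ≈ 1123.7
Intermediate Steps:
j(Y, L) = 7 + L
S(Z) = 4 + 2/Z (S(Z) = 4 - (-2)/Z = 4 + 2/Z)
C = -558
F(a, H) = -23/6 + a (F(a, H) = a - (4 + 2/(-12)) = a - (4 + 2*(-1/12)) = a - (4 - ⅙) = a - 1*23/6 = a - 23/6 = -23/6 + a)
F(C, E(27, c(j(3, -4), 6)))*(-2) = (-23/6 - 558)*(-2) = -3371/6*(-2) = 3371/3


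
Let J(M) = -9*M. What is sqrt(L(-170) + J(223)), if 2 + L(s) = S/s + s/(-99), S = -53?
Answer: I*sqrt(63163594010)/5610 ≈ 44.799*I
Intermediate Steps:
L(s) = -2 - 53/s - s/99 (L(s) = -2 + (-53/s + s/(-99)) = -2 + (-53/s + s*(-1/99)) = -2 + (-53/s - s/99) = -2 - 53/s - s/99)
sqrt(L(-170) + J(223)) = sqrt((-2 - 53/(-170) - 1/99*(-170)) - 9*223) = sqrt((-2 - 53*(-1/170) + 170/99) - 2007) = sqrt((-2 + 53/170 + 170/99) - 2007) = sqrt(487/16830 - 2007) = sqrt(-33777323/16830) = I*sqrt(63163594010)/5610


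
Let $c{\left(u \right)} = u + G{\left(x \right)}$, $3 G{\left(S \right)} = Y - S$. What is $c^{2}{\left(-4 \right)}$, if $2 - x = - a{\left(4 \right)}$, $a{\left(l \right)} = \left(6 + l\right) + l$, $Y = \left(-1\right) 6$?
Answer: $\frac{1156}{9} \approx 128.44$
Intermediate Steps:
$Y = -6$
$a{\left(l \right)} = 6 + 2 l$
$x = 16$ ($x = 2 - - (6 + 2 \cdot 4) = 2 - - (6 + 8) = 2 - \left(-1\right) 14 = 2 - -14 = 2 + 14 = 16$)
$G{\left(S \right)} = -2 - \frac{S}{3}$ ($G{\left(S \right)} = \frac{-6 - S}{3} = -2 - \frac{S}{3}$)
$c{\left(u \right)} = - \frac{22}{3} + u$ ($c{\left(u \right)} = u - \frac{22}{3} = - \frac{22}{3} + u$)
$c^{2}{\left(-4 \right)} = \left(- \frac{22}{3} - 4\right)^{2} = \left(- \frac{34}{3}\right)^{2} = \frac{1156}{9}$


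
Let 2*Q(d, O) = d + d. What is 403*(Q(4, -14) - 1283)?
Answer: -515437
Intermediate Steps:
Q(d, O) = d (Q(d, O) = (d + d)/2 = (2*d)/2 = d)
403*(Q(4, -14) - 1283) = 403*(4 - 1283) = 403*(-1279) = -515437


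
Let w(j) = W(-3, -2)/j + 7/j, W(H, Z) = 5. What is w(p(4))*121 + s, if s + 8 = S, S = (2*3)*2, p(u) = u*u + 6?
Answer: 70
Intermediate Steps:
p(u) = 6 + u**2 (p(u) = u**2 + 6 = 6 + u**2)
S = 12 (S = 6*2 = 12)
w(j) = 12/j (w(j) = 5/j + 7/j = 12/j)
s = 4 (s = -8 + 12 = 4)
w(p(4))*121 + s = (12/(6 + 4**2))*121 + 4 = (12/(6 + 16))*121 + 4 = (12/22)*121 + 4 = (12*(1/22))*121 + 4 = (6/11)*121 + 4 = 66 + 4 = 70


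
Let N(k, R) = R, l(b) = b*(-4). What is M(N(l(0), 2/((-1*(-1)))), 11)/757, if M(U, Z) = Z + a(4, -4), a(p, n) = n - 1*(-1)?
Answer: 8/757 ≈ 0.010568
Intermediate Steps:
l(b) = -4*b
a(p, n) = 1 + n (a(p, n) = n + 1 = 1 + n)
M(U, Z) = -3 + Z (M(U, Z) = Z + (1 - 4) = Z - 3 = -3 + Z)
M(N(l(0), 2/((-1*(-1)))), 11)/757 = (-3 + 11)/757 = 8*(1/757) = 8/757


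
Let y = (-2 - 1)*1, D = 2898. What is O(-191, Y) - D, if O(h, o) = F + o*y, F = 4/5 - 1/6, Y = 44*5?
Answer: -106721/30 ≈ -3557.4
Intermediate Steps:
Y = 220
y = -3 (y = -3*1 = -3)
F = 19/30 (F = 4*(⅕) - 1*⅙ = ⅘ - ⅙ = 19/30 ≈ 0.63333)
O(h, o) = 19/30 - 3*o (O(h, o) = 19/30 + o*(-3) = 19/30 - 3*o)
O(-191, Y) - D = (19/30 - 3*220) - 1*2898 = (19/30 - 660) - 2898 = -19781/30 - 2898 = -106721/30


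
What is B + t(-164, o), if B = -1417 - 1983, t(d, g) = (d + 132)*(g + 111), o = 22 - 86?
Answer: -4904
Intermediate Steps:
o = -64
t(d, g) = (111 + g)*(132 + d) (t(d, g) = (132 + d)*(111 + g) = (111 + g)*(132 + d))
B = -3400
B + t(-164, o) = -3400 + (14652 + 111*(-164) + 132*(-64) - 164*(-64)) = -3400 + (14652 - 18204 - 8448 + 10496) = -3400 - 1504 = -4904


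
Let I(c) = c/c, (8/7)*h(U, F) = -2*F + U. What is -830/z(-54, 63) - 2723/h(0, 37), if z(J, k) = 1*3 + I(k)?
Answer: -12243/74 ≈ -165.45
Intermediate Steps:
h(U, F) = -7*F/4 + 7*U/8 (h(U, F) = 7*(-2*F + U)/8 = 7*(U - 2*F)/8 = -7*F/4 + 7*U/8)
I(c) = 1
z(J, k) = 4 (z(J, k) = 1*3 + 1 = 3 + 1 = 4)
-830/z(-54, 63) - 2723/h(0, 37) = -830/4 - 2723/(-7/4*37 + (7/8)*0) = -830*¼ - 2723/(-259/4 + 0) = -415/2 - 2723/(-259/4) = -415/2 - 2723*(-4/259) = -415/2 + 1556/37 = -12243/74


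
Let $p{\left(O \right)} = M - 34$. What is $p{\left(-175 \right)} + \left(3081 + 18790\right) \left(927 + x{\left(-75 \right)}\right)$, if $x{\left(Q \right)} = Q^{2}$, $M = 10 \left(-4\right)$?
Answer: $143298718$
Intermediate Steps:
$M = -40$
$p{\left(O \right)} = -74$ ($p{\left(O \right)} = -40 - 34 = -74$)
$p{\left(-175 \right)} + \left(3081 + 18790\right) \left(927 + x{\left(-75 \right)}\right) = -74 + \left(3081 + 18790\right) \left(927 + \left(-75\right)^{2}\right) = -74 + 21871 \left(927 + 5625\right) = -74 + 21871 \cdot 6552 = -74 + 143298792 = 143298718$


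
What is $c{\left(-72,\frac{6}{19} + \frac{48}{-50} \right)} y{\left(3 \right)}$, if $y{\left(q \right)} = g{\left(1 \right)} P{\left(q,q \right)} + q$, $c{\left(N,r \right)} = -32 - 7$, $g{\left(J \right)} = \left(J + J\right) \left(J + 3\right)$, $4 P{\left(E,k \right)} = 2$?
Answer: $-273$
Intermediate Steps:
$P{\left(E,k \right)} = \frac{1}{2}$ ($P{\left(E,k \right)} = \frac{1}{4} \cdot 2 = \frac{1}{2}$)
$g{\left(J \right)} = 2 J \left(3 + J\right)$
$c{\left(N,r \right)} = -39$
$y{\left(q \right)} = 4 + q$ ($y{\left(q \right)} = 2 \cdot 1 \left(3 + 1\right) \frac{1}{2} + q = 2 \cdot 1 \cdot 4 \cdot \frac{1}{2} + q = 8 \cdot \frac{1}{2} + q = 4 + q$)
$c{\left(-72,\frac{6}{19} + \frac{48}{-50} \right)} y{\left(3 \right)} = - 39 \left(4 + 3\right) = \left(-39\right) 7 = -273$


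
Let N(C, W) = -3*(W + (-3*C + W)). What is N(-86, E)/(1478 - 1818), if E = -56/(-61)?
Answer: 4755/2074 ≈ 2.2927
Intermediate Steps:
E = 56/61 (E = -56*(-1/61) = 56/61 ≈ 0.91803)
N(C, W) = -6*W + 9*C (N(C, W) = -3*(W + (W - 3*C)) = -3*(-3*C + 2*W) = -6*W + 9*C)
N(-86, E)/(1478 - 1818) = (-6*56/61 + 9*(-86))/(1478 - 1818) = (-336/61 - 774)/(-340) = -47550/61*(-1/340) = 4755/2074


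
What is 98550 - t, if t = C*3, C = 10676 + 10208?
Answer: 35898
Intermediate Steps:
C = 20884
t = 62652 (t = 20884*3 = 62652)
98550 - t = 98550 - 1*62652 = 98550 - 62652 = 35898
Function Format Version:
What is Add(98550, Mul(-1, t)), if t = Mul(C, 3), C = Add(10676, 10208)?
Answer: 35898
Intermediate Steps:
C = 20884
t = 62652 (t = Mul(20884, 3) = 62652)
Add(98550, Mul(-1, t)) = Add(98550, Mul(-1, 62652)) = Add(98550, -62652) = 35898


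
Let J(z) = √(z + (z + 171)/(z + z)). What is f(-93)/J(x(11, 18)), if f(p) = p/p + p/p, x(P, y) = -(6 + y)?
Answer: -8*I*√433/433 ≈ -0.38446*I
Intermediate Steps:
x(P, y) = -6 - y
f(p) = 2 (f(p) = 1 + 1 = 2)
J(z) = √(z + (171 + z)/(2*z)) (J(z) = √(z + (171 + z)/((2*z))) = √(z + (171 + z)*(1/(2*z))) = √(z + (171 + z)/(2*z)))
f(-93)/J(x(11, 18)) = 2/((√(2 + 4*(-6 - 1*18) + 342/(-6 - 1*18))/2)) = 2/((√(2 + 4*(-6 - 18) + 342/(-6 - 18))/2)) = 2/((√(2 + 4*(-24) + 342/(-24))/2)) = 2/((√(2 - 96 + 342*(-1/24))/2)) = 2/((√(2 - 96 - 57/4)/2)) = 2/((√(-433/4)/2)) = 2/(((I*√433/2)/2)) = 2/((I*√433/4)) = 2*(-4*I*√433/433) = -8*I*√433/433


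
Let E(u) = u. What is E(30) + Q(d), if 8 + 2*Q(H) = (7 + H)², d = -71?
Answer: 2074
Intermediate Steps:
Q(H) = -4 + (7 + H)²/2
E(30) + Q(d) = 30 + (-4 + (7 - 71)²/2) = 30 + (-4 + (½)*(-64)²) = 30 + (-4 + (½)*4096) = 30 + (-4 + 2048) = 30 + 2044 = 2074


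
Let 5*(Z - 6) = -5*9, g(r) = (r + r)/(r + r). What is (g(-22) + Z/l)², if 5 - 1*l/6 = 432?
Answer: 731025/729316 ≈ 1.0023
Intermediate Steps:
l = -2562 (l = 30 - 6*432 = 30 - 2592 = -2562)
g(r) = 1 (g(r) = (2*r)/((2*r)) = (2*r)*(1/(2*r)) = 1)
Z = -3 (Z = 6 + (-5*9)/5 = 6 + (⅕)*(-45) = 6 - 9 = -3)
(g(-22) + Z/l)² = (1 - 3/(-2562))² = (1 - 3*(-1/2562))² = (1 + 1/854)² = (855/854)² = 731025/729316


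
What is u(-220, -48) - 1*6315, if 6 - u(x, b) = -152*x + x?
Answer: -39529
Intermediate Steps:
u(x, b) = 6 + 151*x (u(x, b) = 6 - (-152*x + x) = 6 - (-151)*x = 6 + 151*x)
u(-220, -48) - 1*6315 = (6 + 151*(-220)) - 1*6315 = (6 - 33220) - 6315 = -33214 - 6315 = -39529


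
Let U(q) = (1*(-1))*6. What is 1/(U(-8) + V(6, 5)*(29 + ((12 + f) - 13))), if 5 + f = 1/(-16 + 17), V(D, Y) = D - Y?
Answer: 1/18 ≈ 0.055556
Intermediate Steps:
f = -4 (f = -5 + 1/(-16 + 17) = -5 + 1/1 = -5 + 1 = -4)
U(q) = -6 (U(q) = -1*6 = -6)
1/(U(-8) + V(6, 5)*(29 + ((12 + f) - 13))) = 1/(-6 + (6 - 1*5)*(29 + ((12 - 4) - 13))) = 1/(-6 + (6 - 5)*(29 + (8 - 13))) = 1/(-6 + 1*(29 - 5)) = 1/(-6 + 1*24) = 1/(-6 + 24) = 1/18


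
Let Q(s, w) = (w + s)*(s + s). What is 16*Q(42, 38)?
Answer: 107520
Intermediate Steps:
Q(s, w) = 2*s*(s + w) (Q(s, w) = (s + w)*(2*s) = 2*s*(s + w))
16*Q(42, 38) = 16*(2*42*(42 + 38)) = 16*(2*42*80) = 16*6720 = 107520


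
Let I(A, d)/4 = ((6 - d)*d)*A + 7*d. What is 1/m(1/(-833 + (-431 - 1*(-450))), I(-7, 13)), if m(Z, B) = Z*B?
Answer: -407/1456 ≈ -0.27953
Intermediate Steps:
I(A, d) = 28*d + 4*A*d*(6 - d) (I(A, d) = 4*(((6 - d)*d)*A + 7*d) = 4*((d*(6 - d))*A + 7*d) = 4*(A*d*(6 - d) + 7*d) = 4*(7*d + A*d*(6 - d)) = 28*d + 4*A*d*(6 - d))
m(Z, B) = B*Z
1/m(1/(-833 + (-431 - 1*(-450))), I(-7, 13)) = 1/((4*13*(7 + 6*(-7) - 1*(-7)*13))/(-833 + (-431 - 1*(-450)))) = 1/((4*13*(7 - 42 + 91))/(-833 + (-431 + 450))) = 1/((4*13*56)/(-833 + 19)) = 1/(2912/(-814)) = 1/(2912*(-1/814)) = 1/(-1456/407) = -407/1456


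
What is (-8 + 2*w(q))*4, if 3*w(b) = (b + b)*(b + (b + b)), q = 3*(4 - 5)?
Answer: 112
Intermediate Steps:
q = -3 (q = 3*(-1) = -3)
w(b) = 2*b² (w(b) = ((b + b)*(b + (b + b)))/3 = ((2*b)*(b + 2*b))/3 = ((2*b)*(3*b))/3 = (6*b²)/3 = 2*b²)
(-8 + 2*w(q))*4 = (-8 + 2*(2*(-3)²))*4 = (-8 + 2*(2*9))*4 = (-8 + 2*18)*4 = (-8 + 36)*4 = 28*4 = 112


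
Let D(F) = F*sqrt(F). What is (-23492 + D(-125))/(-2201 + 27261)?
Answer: -839/895 - 125*I*sqrt(5)/5012 ≈ -0.93743 - 0.055768*I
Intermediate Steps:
D(F) = F**(3/2)
(-23492 + D(-125))/(-2201 + 27261) = (-23492 + (-125)**(3/2))/(-2201 + 27261) = (-23492 - 625*I*sqrt(5))/25060 = (-23492 - 625*I*sqrt(5))*(1/25060) = -839/895 - 125*I*sqrt(5)/5012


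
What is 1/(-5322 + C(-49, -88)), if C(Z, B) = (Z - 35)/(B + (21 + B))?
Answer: -155/824826 ≈ -0.00018792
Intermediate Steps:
C(Z, B) = (-35 + Z)/(21 + 2*B)
1/(-5322 + C(-49, -88)) = 1/(-5322 + (-35 - 49)/(21 + 2*(-88))) = 1/(-5322 - 84/(21 - 176)) = 1/(-5322 - 84/(-155)) = 1/(-5322 - 1/155*(-84)) = 1/(-5322 + 84/155) = 1/(-824826/155) = -155/824826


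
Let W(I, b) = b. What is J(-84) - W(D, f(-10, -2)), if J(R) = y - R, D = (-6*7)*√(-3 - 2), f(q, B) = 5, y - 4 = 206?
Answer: 289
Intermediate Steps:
y = 210 (y = 4 + 206 = 210)
D = -42*I*√5 ≈ -93.915*I
J(R) = 210 - R
J(-84) - W(D, f(-10, -2)) = (210 - 1*(-84)) - 1*5 = (210 + 84) - 5 = 294 - 5 = 289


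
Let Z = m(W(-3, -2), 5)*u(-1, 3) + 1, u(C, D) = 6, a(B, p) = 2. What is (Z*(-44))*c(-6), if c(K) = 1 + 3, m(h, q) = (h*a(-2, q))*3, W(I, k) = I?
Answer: 18832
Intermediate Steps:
m(h, q) = 6*h (m(h, q) = (h*2)*3 = (2*h)*3 = 6*h)
c(K) = 4
Z = -107 (Z = (6*(-3))*6 + 1 = -18*6 + 1 = -108 + 1 = -107)
(Z*(-44))*c(-6) = -107*(-44)*4 = 4708*4 = 18832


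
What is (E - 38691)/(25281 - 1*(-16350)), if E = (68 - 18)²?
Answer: -36191/41631 ≈ -0.86933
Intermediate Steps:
E = 2500 (E = 50² = 2500)
(E - 38691)/(25281 - 1*(-16350)) = (2500 - 38691)/(25281 - 1*(-16350)) = -36191/(25281 + 16350) = -36191/41631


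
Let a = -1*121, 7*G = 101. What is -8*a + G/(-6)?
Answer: 40555/42 ≈ 965.60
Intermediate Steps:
G = 101/7 (G = (⅐)*101 = 101/7 ≈ 14.429)
a = -121
-8*a + G/(-6) = -8*(-121) + (101/7)/(-6) = 968 + (101/7)*(-⅙) = 968 - 101/42 = 40555/42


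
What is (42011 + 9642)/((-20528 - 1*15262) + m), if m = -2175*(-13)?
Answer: -51653/7515 ≈ -6.8733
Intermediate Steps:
m = 28275
(42011 + 9642)/((-20528 - 1*15262) + m) = (42011 + 9642)/((-20528 - 1*15262) + 28275) = 51653/((-20528 - 15262) + 28275) = 51653/(-35790 + 28275) = 51653/(-7515) = 51653*(-1/7515) = -51653/7515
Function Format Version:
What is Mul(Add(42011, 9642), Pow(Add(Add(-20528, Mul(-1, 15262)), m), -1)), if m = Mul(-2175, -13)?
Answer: Rational(-51653, 7515) ≈ -6.8733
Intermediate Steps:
m = 28275
Mul(Add(42011, 9642), Pow(Add(Add(-20528, Mul(-1, 15262)), m), -1)) = Mul(Add(42011, 9642), Pow(Add(Add(-20528, Mul(-1, 15262)), 28275), -1)) = Mul(51653, Pow(Add(Add(-20528, -15262), 28275), -1)) = Mul(51653, Pow(Add(-35790, 28275), -1)) = Mul(51653, Pow(-7515, -1)) = Mul(51653, Rational(-1, 7515)) = Rational(-51653, 7515)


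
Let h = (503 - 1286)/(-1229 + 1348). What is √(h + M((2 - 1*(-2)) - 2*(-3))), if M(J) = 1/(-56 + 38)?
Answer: I*√3382694/714 ≈ 2.5759*I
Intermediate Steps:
M(J) = -1/18 (M(J) = 1/(-18) = -1/18)
h = -783/119 ≈ -6.5798
√(h + M((2 - 1*(-2)) - 2*(-3))) = √(-783/119 - 1/18) = √(-14213/2142) = I*√3382694/714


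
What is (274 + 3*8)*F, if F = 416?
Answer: 123968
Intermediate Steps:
(274 + 3*8)*F = (274 + 3*8)*416 = (274 + 24)*416 = 298*416 = 123968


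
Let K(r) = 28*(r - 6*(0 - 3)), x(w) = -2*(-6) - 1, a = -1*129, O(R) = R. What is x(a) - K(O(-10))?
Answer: -213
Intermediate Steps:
a = -129
x(w) = 11 (x(w) = 12 - 1 = 11)
K(r) = 504 + 28*r (K(r) = 28*(r - 6*(-3)) = 28*(r + 18) = 28*(18 + r) = 504 + 28*r)
x(a) - K(O(-10)) = 11 - (504 + 28*(-10)) = 11 - (504 - 280) = 11 - 1*224 = 11 - 224 = -213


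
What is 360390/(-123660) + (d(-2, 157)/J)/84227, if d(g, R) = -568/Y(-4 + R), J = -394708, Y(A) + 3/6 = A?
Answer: -30452193880316587/10449008838715590 ≈ -2.9144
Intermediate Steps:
Y(A) = -1/2 + A
d(g, R) = -568/(-9/2 + R) (d(g, R) = -568/(-1/2 + (-4 + R)) = -568/(-9/2 + R))
360390/(-123660) + (d(-2, 157)/J)/84227 = 360390/(-123660) + (-1136/(-9 + 2*157)/(-394708))/84227 = 360390*(-1/123660) + (-1136/(-9 + 314)*(-1/394708))*(1/84227) = -12013/4122 + (-1136/305*(-1/394708))*(1/84227) = -12013/4122 + (-1136*1/305*(-1/394708))*(1/84227) = -12013/4122 - 1136/305*(-1/394708)*(1/84227) = -12013/4122 + (284/30096485)*(1/84227) = -12013/4122 + 284/2534936642095 = -30452193880316587/10449008838715590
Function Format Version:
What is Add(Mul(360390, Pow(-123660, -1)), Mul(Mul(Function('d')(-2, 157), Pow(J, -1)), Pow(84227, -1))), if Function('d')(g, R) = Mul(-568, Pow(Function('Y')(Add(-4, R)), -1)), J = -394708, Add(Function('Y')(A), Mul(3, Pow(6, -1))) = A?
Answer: Rational(-30452193880316587, 10449008838715590) ≈ -2.9144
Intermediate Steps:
Function('Y')(A) = Add(Rational(-1, 2), A)
Function('d')(g, R) = Mul(-568, Pow(Add(Rational(-9, 2), R), -1)) (Function('d')(g, R) = Mul(-568, Pow(Add(Rational(-1, 2), Add(-4, R)), -1)) = Mul(-568, Pow(Add(Rational(-9, 2), R), -1)))
Add(Mul(360390, Pow(-123660, -1)), Mul(Mul(Function('d')(-2, 157), Pow(J, -1)), Pow(84227, -1))) = Add(Mul(360390, Pow(-123660, -1)), Mul(Mul(Mul(-1136, Pow(Add(-9, Mul(2, 157)), -1)), Pow(-394708, -1)), Pow(84227, -1))) = Add(Mul(360390, Rational(-1, 123660)), Mul(Mul(Mul(-1136, Pow(Add(-9, 314), -1)), Rational(-1, 394708)), Rational(1, 84227))) = Add(Rational(-12013, 4122), Mul(Mul(Mul(-1136, Pow(305, -1)), Rational(-1, 394708)), Rational(1, 84227))) = Add(Rational(-12013, 4122), Mul(Mul(Mul(-1136, Rational(1, 305)), Rational(-1, 394708)), Rational(1, 84227))) = Add(Rational(-12013, 4122), Mul(Mul(Rational(-1136, 305), Rational(-1, 394708)), Rational(1, 84227))) = Add(Rational(-12013, 4122), Mul(Rational(284, 30096485), Rational(1, 84227))) = Add(Rational(-12013, 4122), Rational(284, 2534936642095)) = Rational(-30452193880316587, 10449008838715590)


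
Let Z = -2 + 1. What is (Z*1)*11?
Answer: -11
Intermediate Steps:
Z = -1
(Z*1)*11 = -1*1*11 = -1*11 = -11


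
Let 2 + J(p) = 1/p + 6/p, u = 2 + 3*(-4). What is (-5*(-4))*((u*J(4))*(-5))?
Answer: -250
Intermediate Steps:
u = -10 (u = 2 - 12 = -10)
J(p) = -2 + 7/p (J(p) = -2 + (1/p + 6/p) = -2 + 7/p)
(-5*(-4))*((u*J(4))*(-5)) = (-5*(-4))*(-10*(-2 + 7/4)*(-5)) = 20*(-10*(-2 + 7*(¼))*(-5)) = 20*(-10*(-2 + 7/4)*(-5)) = 20*(-10*(-¼)*(-5)) = 20*((5/2)*(-5)) = 20*(-25/2) = -250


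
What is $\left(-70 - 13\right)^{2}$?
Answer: $6889$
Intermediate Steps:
$\left(-70 - 13\right)^{2} = \left(-83\right)^{2} = 6889$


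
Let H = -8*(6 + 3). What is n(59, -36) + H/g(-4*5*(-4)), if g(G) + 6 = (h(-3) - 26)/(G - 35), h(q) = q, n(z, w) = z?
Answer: 20881/299 ≈ 69.836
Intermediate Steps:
g(G) = -6 - 29/(-35 + G) (g(G) = -6 + (-3 - 26)/(G - 35) = -6 - 29/(-35 + G))
H = -72 (H = -8*9 = -72)
n(59, -36) + H/g(-4*5*(-4)) = 59 - 72*(-35 - 4*5*(-4))/(181 - 6*(-4*5)*(-4)) = 59 - 72*(-35 - 20*(-4))/(181 - (-120)*(-4)) = 59 - 72*(-35 + 80)/(181 - 6*80) = 59 - 72*45/(181 - 480) = 59 - 72/((1/45)*(-299)) = 59 - 72/(-299/45) = 59 - 72*(-45/299) = 59 + 3240/299 = 20881/299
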